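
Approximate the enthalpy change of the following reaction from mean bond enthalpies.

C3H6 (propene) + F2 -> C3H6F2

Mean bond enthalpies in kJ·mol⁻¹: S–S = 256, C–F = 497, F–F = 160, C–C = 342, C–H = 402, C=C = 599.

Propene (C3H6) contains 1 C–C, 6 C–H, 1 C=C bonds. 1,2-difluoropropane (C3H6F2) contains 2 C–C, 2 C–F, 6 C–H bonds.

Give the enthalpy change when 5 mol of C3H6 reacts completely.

ΔH = −2885 kJ

Bonds broken (reactants):
  C–C: 1 × 342 = 342
  C–H: 6 × 402 = 2412
  C=C: 1 × 599 = 599
  F–F: 1 × 160 = 160
  Σ(broken) = 3513 kJ
Bonds formed (products):
  C–C: 2 × 342 = 684
  C–F: 2 × 497 = 994
  C–H: 6 × 402 = 2412
  Σ(formed) = 4090 kJ
ΔH = Σ(broken) − Σ(formed) = 3513 − 4090 = −577 kJ
For 5× the reaction as written: 5 × (−577) = −2885 kJ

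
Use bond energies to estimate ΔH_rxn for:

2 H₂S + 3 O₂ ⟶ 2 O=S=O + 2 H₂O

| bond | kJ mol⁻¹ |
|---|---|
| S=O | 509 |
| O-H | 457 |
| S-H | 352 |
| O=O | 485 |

ΔH ≈ −1001 kJ

Bonds broken (reactants):
  O=O: 3 × 485 = 1455
  S-H: 4 × 352 = 1408
  Σ(broken) = 2863 kJ
Bonds formed (products):
  O-H: 4 × 457 = 1828
  S=O: 4 × 509 = 2036
  Σ(formed) = 3864 kJ
ΔH = Σ(broken) − Σ(formed) = 2863 − 3864 = −1001 kJ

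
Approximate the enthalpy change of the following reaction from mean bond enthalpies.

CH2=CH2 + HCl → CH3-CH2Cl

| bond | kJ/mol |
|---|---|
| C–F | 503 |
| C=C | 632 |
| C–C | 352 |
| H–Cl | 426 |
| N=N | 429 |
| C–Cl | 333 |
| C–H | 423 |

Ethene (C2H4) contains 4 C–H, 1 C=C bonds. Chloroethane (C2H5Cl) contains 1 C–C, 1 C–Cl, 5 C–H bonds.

Bonds broken (reactants):
  C–H: 4 × 423 = 1692
  C=C: 1 × 632 = 632
  H–Cl: 1 × 426 = 426
  Σ(broken) = 2750 kJ
Bonds formed (products):
  C–C: 1 × 352 = 352
  C–Cl: 1 × 333 = 333
  C–H: 5 × 423 = 2115
  Σ(formed) = 2800 kJ
ΔH = Σ(broken) − Σ(formed) = 2750 − 2800 = −50 kJ

ΔH ≈ −50 kJ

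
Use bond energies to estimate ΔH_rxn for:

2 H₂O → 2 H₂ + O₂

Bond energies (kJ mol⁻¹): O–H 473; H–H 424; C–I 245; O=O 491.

ΔH ≈ +553 kJ

Bonds broken (reactants):
  O–H: 4 × 473 = 1892
  Σ(broken) = 1892 kJ
Bonds formed (products):
  H–H: 2 × 424 = 848
  O=O: 1 × 491 = 491
  Σ(formed) = 1339 kJ
ΔH = Σ(broken) − Σ(formed) = 1892 − 1339 = +553 kJ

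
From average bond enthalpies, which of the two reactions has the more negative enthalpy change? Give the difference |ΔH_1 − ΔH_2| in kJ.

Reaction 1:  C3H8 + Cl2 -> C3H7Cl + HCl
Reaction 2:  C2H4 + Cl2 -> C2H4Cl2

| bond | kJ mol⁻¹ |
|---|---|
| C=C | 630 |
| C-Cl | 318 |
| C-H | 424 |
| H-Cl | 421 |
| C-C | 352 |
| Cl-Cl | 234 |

Reaction 2, by 43 kJ

Reaction 1:
  Bonds broken (reactants):
    C-C: 2 × 352 = 704
    C-H: 8 × 424 = 3392
    Cl-Cl: 1 × 234 = 234
    Σ(broken) = 4330 kJ
  Bonds formed (products):
    C-C: 2 × 352 = 704
    C-Cl: 1 × 318 = 318
    C-H: 7 × 424 = 2968
    H-Cl: 1 × 421 = 421
    Σ(formed) = 4411 kJ
  ΔH_1 = 4330 − 4411 = −81 kJ
Reaction 2:
  Bonds broken (reactants):
    C-H: 4 × 424 = 1696
    C=C: 1 × 630 = 630
    Cl-Cl: 1 × 234 = 234
    Σ(broken) = 2560 kJ
  Bonds formed (products):
    C-C: 1 × 352 = 352
    C-Cl: 2 × 318 = 636
    C-H: 4 × 424 = 1696
    Σ(formed) = 2684 kJ
  ΔH_2 = 2560 − 2684 = −124 kJ
ΔH_1 − ΔH_2 = +43 kJ, so reaction 2 has the more negative ΔH; |ΔH_1 − ΔH_2| = 43 kJ.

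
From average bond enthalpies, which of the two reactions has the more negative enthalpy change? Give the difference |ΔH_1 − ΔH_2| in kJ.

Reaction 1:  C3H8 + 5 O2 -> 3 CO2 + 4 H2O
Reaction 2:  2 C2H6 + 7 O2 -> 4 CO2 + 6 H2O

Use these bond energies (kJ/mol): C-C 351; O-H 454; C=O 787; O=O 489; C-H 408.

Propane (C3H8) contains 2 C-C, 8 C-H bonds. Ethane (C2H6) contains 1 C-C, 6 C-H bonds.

Reaction 1:
  Bonds broken (reactants):
    C-C: 2 × 351 = 702
    C-H: 8 × 408 = 3264
    O=O: 5 × 489 = 2445
    Σ(broken) = 6411 kJ
  Bonds formed (products):
    C=O: 6 × 787 = 4722
    O-H: 8 × 454 = 3632
    Σ(formed) = 8354 kJ
  ΔH_1 = 6411 − 8354 = −1943 kJ
Reaction 2:
  Bonds broken (reactants):
    C-C: 2 × 351 = 702
    C-H: 12 × 408 = 4896
    O=O: 7 × 489 = 3423
    Σ(broken) = 9021 kJ
  Bonds formed (products):
    C=O: 8 × 787 = 6296
    O-H: 12 × 454 = 5448
    Σ(formed) = 11744 kJ
  ΔH_2 = 9021 − 11744 = −2723 kJ
ΔH_1 − ΔH_2 = +780 kJ, so reaction 2 has the more negative ΔH; |ΔH_1 − ΔH_2| = 780 kJ.

Reaction 2, by 780 kJ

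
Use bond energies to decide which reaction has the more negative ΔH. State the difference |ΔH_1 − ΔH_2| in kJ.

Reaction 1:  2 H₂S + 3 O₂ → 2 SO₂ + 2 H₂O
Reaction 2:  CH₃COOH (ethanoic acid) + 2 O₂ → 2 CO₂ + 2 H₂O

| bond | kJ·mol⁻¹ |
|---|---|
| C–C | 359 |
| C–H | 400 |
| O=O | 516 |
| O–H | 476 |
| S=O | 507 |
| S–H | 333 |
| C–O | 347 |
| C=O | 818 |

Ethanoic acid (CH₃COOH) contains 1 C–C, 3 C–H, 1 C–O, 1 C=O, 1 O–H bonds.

Reaction 1:
  Bonds broken (reactants):
    O=O: 3 × 516 = 1548
    S–H: 4 × 333 = 1332
    Σ(broken) = 2880 kJ
  Bonds formed (products):
    O–H: 4 × 476 = 1904
    S=O: 4 × 507 = 2028
    Σ(formed) = 3932 kJ
  ΔH_1 = 2880 − 3932 = −1052 kJ
Reaction 2:
  Bonds broken (reactants):
    C–C: 1 × 359 = 359
    C–H: 3 × 400 = 1200
    C–O: 1 × 347 = 347
    C=O: 1 × 818 = 818
    O–H: 1 × 476 = 476
    O=O: 2 × 516 = 1032
    Σ(broken) = 4232 kJ
  Bonds formed (products):
    C=O: 4 × 818 = 3272
    O–H: 4 × 476 = 1904
    Σ(formed) = 5176 kJ
  ΔH_2 = 4232 − 5176 = −944 kJ
ΔH_1 − ΔH_2 = −108 kJ, so reaction 1 has the more negative ΔH; |ΔH_1 − ΔH_2| = 108 kJ.

Reaction 1, by 108 kJ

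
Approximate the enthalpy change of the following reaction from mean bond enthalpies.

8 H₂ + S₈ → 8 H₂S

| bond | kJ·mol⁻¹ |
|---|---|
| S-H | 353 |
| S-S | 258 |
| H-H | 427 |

ΔH ≈ −168 kJ

Bonds broken (reactants):
  H-H: 8 × 427 = 3416
  S-S: 8 × 258 = 2064
  Σ(broken) = 5480 kJ
Bonds formed (products):
  S-H: 16 × 353 = 5648
  Σ(formed) = 5648 kJ
ΔH = Σ(broken) − Σ(formed) = 5480 − 5648 = −168 kJ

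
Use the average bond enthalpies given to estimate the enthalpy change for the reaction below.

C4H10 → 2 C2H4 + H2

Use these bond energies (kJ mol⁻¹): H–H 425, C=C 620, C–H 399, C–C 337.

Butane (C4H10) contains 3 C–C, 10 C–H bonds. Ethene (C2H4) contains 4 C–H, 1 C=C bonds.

Bonds broken (reactants):
  C–C: 3 × 337 = 1011
  C–H: 10 × 399 = 3990
  Σ(broken) = 5001 kJ
Bonds formed (products):
  C–H: 8 × 399 = 3192
  C=C: 2 × 620 = 1240
  H–H: 1 × 425 = 425
  Σ(formed) = 4857 kJ
ΔH = Σ(broken) − Σ(formed) = 5001 − 4857 = +144 kJ

ΔH ≈ +144 kJ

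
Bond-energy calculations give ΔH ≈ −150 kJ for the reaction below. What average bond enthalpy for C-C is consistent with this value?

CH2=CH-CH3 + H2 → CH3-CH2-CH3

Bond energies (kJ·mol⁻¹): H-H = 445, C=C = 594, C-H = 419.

D(C-C) ≈ 351 kJ/mol

Let D be the C-C bond energy.
Σ(broken) = 1×D + 6×419 + 1×594 + 1×445 = 3553 + D
Σ(formed) = 2×D + 8×419 = 3352 + 2D
ΔH = Σ(broken) − Σ(formed) = (3553 + D) − (3352 + 2D) = +201 − D
Setting this equal to −150 kJ gives D = 351 kJ/mol.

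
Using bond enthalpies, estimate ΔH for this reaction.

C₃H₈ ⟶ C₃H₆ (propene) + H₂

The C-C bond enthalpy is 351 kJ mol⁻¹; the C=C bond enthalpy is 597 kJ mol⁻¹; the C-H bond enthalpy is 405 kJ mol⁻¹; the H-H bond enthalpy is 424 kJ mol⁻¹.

Bonds broken (reactants):
  C-C: 2 × 351 = 702
  C-H: 8 × 405 = 3240
  Σ(broken) = 3942 kJ
Bonds formed (products):
  C-C: 1 × 351 = 351
  C-H: 6 × 405 = 2430
  C=C: 1 × 597 = 597
  H-H: 1 × 424 = 424
  Σ(formed) = 3802 kJ
ΔH = Σ(broken) − Σ(formed) = 3942 − 3802 = +140 kJ

ΔH ≈ +140 kJ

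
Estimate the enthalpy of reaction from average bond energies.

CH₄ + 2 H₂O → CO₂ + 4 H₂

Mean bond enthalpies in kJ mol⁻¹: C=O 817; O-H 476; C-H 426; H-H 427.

ΔH ≈ +266 kJ

Bonds broken (reactants):
  C-H: 4 × 426 = 1704
  O-H: 4 × 476 = 1904
  Σ(broken) = 3608 kJ
Bonds formed (products):
  C=O: 2 × 817 = 1634
  H-H: 4 × 427 = 1708
  Σ(formed) = 3342 kJ
ΔH = Σ(broken) − Σ(formed) = 3608 − 3342 = +266 kJ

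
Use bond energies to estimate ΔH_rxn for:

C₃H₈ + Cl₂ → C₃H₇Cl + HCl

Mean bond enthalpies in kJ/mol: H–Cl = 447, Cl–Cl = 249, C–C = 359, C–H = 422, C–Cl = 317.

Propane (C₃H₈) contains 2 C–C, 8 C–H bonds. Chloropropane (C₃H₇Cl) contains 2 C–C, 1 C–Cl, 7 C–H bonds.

ΔH ≈ −93 kJ

Bonds broken (reactants):
  C–C: 2 × 359 = 718
  C–H: 8 × 422 = 3376
  Cl–Cl: 1 × 249 = 249
  Σ(broken) = 4343 kJ
Bonds formed (products):
  C–C: 2 × 359 = 718
  C–Cl: 1 × 317 = 317
  C–H: 7 × 422 = 2954
  H–Cl: 1 × 447 = 447
  Σ(formed) = 4436 kJ
ΔH = Σ(broken) − Σ(formed) = 4343 − 4436 = −93 kJ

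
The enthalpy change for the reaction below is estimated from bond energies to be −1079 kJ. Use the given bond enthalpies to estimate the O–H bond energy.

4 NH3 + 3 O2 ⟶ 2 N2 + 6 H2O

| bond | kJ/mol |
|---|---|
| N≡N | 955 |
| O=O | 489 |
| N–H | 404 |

Let D be the O–H bond energy.
Σ(broken) = 12×404 + 3×489 = 6315
Σ(formed) = 2×955 + 12×D = 1910 + 12D
ΔH = Σ(broken) − Σ(formed) = (6315) − (1910 + 12D) = +4405 − 12D
Setting this equal to −1079 kJ gives 12D = 5484, so D = 457 kJ/mol.

D(O–H) ≈ 457 kJ/mol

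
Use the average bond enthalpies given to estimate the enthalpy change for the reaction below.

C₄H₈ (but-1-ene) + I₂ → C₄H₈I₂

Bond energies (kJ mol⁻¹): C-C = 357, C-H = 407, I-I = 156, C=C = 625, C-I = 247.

Bonds broken (reactants):
  C-C: 2 × 357 = 714
  C-H: 8 × 407 = 3256
  C=C: 1 × 625 = 625
  I-I: 1 × 156 = 156
  Σ(broken) = 4751 kJ
Bonds formed (products):
  C-C: 3 × 357 = 1071
  C-H: 8 × 407 = 3256
  C-I: 2 × 247 = 494
  Σ(formed) = 4821 kJ
ΔH = Σ(broken) − Σ(formed) = 4751 − 4821 = −70 kJ

ΔH ≈ −70 kJ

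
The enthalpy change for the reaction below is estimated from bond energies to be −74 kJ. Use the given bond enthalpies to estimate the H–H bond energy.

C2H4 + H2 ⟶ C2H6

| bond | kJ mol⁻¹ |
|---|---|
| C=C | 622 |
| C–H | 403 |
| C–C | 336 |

D(H–H) ≈ 446 kJ/mol

Let D be the H–H bond energy.
Σ(broken) = 4×403 + 1×622 + 1×D = 2234 + D
Σ(formed) = 1×336 + 6×403 = 2754
ΔH = Σ(broken) − Σ(formed) = (2234 + D) − (2754) = −520 + D
Setting this equal to −74 kJ gives D = 446 kJ/mol.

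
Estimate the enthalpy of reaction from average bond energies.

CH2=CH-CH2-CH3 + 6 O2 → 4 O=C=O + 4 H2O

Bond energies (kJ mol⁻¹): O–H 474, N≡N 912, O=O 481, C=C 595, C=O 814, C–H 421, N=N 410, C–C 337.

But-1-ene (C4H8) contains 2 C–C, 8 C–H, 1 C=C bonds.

Bonds broken (reactants):
  C–C: 2 × 337 = 674
  C–H: 8 × 421 = 3368
  C=C: 1 × 595 = 595
  O=O: 6 × 481 = 2886
  Σ(broken) = 7523 kJ
Bonds formed (products):
  C=O: 8 × 814 = 6512
  O–H: 8 × 474 = 3792
  Σ(formed) = 10304 kJ
ΔH = Σ(broken) − Σ(formed) = 7523 − 10304 = −2781 kJ

ΔH ≈ −2781 kJ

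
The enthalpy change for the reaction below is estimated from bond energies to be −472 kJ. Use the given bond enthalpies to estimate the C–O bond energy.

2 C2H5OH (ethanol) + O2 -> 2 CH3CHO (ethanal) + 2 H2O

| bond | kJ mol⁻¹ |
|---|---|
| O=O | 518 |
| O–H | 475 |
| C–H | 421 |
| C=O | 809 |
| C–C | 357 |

D(C–O) ≈ 368 kJ/mol

Let D be the C–O bond energy.
Σ(broken) = 2×357 + 10×421 + 2×D + 2×475 + 1×518 = 6392 + 2D
Σ(formed) = 2×357 + 8×421 + 2×809 + 4×475 = 7600
ΔH = Σ(broken) − Σ(formed) = (6392 + 2D) − (7600) = −1208 + 2D
Setting this equal to −472 kJ gives 2D = 736, so D = 368 kJ/mol.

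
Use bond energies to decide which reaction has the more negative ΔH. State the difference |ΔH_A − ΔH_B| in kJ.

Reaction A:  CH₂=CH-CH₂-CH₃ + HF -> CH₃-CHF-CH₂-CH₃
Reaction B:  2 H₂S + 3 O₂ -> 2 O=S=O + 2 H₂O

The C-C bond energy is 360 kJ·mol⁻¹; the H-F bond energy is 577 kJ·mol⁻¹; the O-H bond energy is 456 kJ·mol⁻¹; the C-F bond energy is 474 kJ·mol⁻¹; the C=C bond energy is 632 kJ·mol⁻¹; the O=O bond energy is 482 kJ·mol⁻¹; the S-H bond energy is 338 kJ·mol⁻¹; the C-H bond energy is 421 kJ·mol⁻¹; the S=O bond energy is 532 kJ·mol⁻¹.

Reaction B, by 1108 kJ

Reaction A:
  Bonds broken (reactants):
    C-C: 2 × 360 = 720
    C-H: 8 × 421 = 3368
    C=C: 1 × 632 = 632
    H-F: 1 × 577 = 577
    Σ(broken) = 5297 kJ
  Bonds formed (products):
    C-C: 3 × 360 = 1080
    C-F: 1 × 474 = 474
    C-H: 9 × 421 = 3789
    Σ(formed) = 5343 kJ
  ΔH_A = 5297 − 5343 = −46 kJ
Reaction B:
  Bonds broken (reactants):
    O=O: 3 × 482 = 1446
    S-H: 4 × 338 = 1352
    Σ(broken) = 2798 kJ
  Bonds formed (products):
    O-H: 4 × 456 = 1824
    S=O: 4 × 532 = 2128
    Σ(formed) = 3952 kJ
  ΔH_B = 2798 − 3952 = −1154 kJ
ΔH_A − ΔH_B = +1108 kJ, so reaction B has the more negative ΔH; |ΔH_A − ΔH_B| = 1108 kJ.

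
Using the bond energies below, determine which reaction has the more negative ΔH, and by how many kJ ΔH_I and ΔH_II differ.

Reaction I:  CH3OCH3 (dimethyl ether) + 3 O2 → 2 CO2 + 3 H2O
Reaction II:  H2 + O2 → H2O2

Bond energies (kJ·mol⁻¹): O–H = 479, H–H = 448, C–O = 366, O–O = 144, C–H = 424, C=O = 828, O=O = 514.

Reaction I, by 1228 kJ

Reaction I:
  Bonds broken (reactants):
    C–H: 6 × 424 = 2544
    C–O: 2 × 366 = 732
    O=O: 3 × 514 = 1542
    Σ(broken) = 4818 kJ
  Bonds formed (products):
    C=O: 4 × 828 = 3312
    O–H: 6 × 479 = 2874
    Σ(formed) = 6186 kJ
  ΔH_I = 4818 − 6186 = −1368 kJ
Reaction II:
  Bonds broken (reactants):
    H–H: 1 × 448 = 448
    O=O: 1 × 514 = 514
    Σ(broken) = 962 kJ
  Bonds formed (products):
    O–H: 2 × 479 = 958
    O–O: 1 × 144 = 144
    Σ(formed) = 1102 kJ
  ΔH_II = 962 − 1102 = −140 kJ
ΔH_I − ΔH_II = −1228 kJ, so reaction I has the more negative ΔH; |ΔH_I − ΔH_II| = 1228 kJ.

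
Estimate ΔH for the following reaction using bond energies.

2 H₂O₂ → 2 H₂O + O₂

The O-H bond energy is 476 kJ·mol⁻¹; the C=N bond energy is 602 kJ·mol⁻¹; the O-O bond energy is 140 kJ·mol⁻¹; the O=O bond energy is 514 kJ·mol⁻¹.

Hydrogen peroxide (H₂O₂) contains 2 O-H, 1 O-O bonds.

Bonds broken (reactants):
  O-H: 4 × 476 = 1904
  O-O: 2 × 140 = 280
  Σ(broken) = 2184 kJ
Bonds formed (products):
  O-H: 4 × 476 = 1904
  O=O: 1 × 514 = 514
  Σ(formed) = 2418 kJ
ΔH = Σ(broken) − Σ(formed) = 2184 − 2418 = −234 kJ

ΔH ≈ −234 kJ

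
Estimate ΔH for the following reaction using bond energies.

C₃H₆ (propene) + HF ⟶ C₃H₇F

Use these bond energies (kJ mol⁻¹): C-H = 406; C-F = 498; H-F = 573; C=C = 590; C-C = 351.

ΔH ≈ −92 kJ

Bonds broken (reactants):
  C-C: 1 × 351 = 351
  C-H: 6 × 406 = 2436
  C=C: 1 × 590 = 590
  H-F: 1 × 573 = 573
  Σ(broken) = 3950 kJ
Bonds formed (products):
  C-C: 2 × 351 = 702
  C-F: 1 × 498 = 498
  C-H: 7 × 406 = 2842
  Σ(formed) = 4042 kJ
ΔH = Σ(broken) − Σ(formed) = 3950 − 4042 = −92 kJ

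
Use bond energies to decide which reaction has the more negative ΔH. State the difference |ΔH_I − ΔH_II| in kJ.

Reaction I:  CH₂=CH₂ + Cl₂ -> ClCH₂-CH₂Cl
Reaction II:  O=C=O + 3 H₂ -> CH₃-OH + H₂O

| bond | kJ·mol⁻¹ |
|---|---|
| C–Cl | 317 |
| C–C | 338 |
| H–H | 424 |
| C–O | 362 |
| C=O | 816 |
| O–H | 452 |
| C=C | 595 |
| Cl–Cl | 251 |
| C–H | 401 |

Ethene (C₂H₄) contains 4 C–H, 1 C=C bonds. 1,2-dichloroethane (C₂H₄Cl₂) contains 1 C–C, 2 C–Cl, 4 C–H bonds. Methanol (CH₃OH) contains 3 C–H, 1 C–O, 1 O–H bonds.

Reaction I:
  Bonds broken (reactants):
    C–H: 4 × 401 = 1604
    C=C: 1 × 595 = 595
    Cl–Cl: 1 × 251 = 251
    Σ(broken) = 2450 kJ
  Bonds formed (products):
    C–C: 1 × 338 = 338
    C–Cl: 2 × 317 = 634
    C–H: 4 × 401 = 1604
    Σ(formed) = 2576 kJ
  ΔH_I = 2450 − 2576 = −126 kJ
Reaction II:
  Bonds broken (reactants):
    C=O: 2 × 816 = 1632
    H–H: 3 × 424 = 1272
    Σ(broken) = 2904 kJ
  Bonds formed (products):
    C–H: 3 × 401 = 1203
    C–O: 1 × 362 = 362
    O–H: 3 × 452 = 1356
    Σ(formed) = 2921 kJ
  ΔH_II = 2904 − 2921 = −17 kJ
ΔH_I − ΔH_II = −109 kJ, so reaction I has the more negative ΔH; |ΔH_I − ΔH_II| = 109 kJ.

Reaction I, by 109 kJ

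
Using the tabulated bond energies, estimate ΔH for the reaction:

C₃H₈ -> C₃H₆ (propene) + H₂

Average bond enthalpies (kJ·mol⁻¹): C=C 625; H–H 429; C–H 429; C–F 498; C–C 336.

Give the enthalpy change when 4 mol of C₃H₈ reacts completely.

Bonds broken (reactants):
  C–C: 2 × 336 = 672
  C–H: 8 × 429 = 3432
  Σ(broken) = 4104 kJ
Bonds formed (products):
  C–C: 1 × 336 = 336
  C–H: 6 × 429 = 2574
  C=C: 1 × 625 = 625
  H–H: 1 × 429 = 429
  Σ(formed) = 3964 kJ
ΔH = Σ(broken) − Σ(formed) = 4104 − 3964 = +140 kJ
For 4× the reaction as written: 4 × (+140) = +560 kJ

ΔH = +560 kJ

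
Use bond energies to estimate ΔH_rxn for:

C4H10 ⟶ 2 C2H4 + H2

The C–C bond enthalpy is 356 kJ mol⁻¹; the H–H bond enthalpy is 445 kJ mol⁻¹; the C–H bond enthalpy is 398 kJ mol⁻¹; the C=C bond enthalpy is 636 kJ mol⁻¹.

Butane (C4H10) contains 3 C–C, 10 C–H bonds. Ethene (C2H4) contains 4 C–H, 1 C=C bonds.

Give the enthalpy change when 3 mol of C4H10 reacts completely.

Bonds broken (reactants):
  C–C: 3 × 356 = 1068
  C–H: 10 × 398 = 3980
  Σ(broken) = 5048 kJ
Bonds formed (products):
  C–H: 8 × 398 = 3184
  C=C: 2 × 636 = 1272
  H–H: 1 × 445 = 445
  Σ(formed) = 4901 kJ
ΔH = Σ(broken) − Σ(formed) = 5048 − 4901 = +147 kJ
For 3× the reaction as written: 3 × (+147) = +441 kJ

ΔH = +441 kJ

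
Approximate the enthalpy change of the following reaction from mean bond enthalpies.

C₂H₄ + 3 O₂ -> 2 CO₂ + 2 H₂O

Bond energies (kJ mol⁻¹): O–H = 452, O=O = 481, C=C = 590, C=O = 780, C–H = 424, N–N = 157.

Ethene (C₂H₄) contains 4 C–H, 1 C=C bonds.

ΔH ≈ −1199 kJ

Bonds broken (reactants):
  C–H: 4 × 424 = 1696
  C=C: 1 × 590 = 590
  O=O: 3 × 481 = 1443
  Σ(broken) = 3729 kJ
Bonds formed (products):
  C=O: 4 × 780 = 3120
  O–H: 4 × 452 = 1808
  Σ(formed) = 4928 kJ
ΔH = Σ(broken) − Σ(formed) = 3729 − 4928 = −1199 kJ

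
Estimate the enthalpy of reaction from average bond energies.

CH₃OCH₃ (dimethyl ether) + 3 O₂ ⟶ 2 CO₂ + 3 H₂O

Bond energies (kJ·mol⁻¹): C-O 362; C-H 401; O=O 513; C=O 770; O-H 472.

ΔH ≈ −1243 kJ

Bonds broken (reactants):
  C-H: 6 × 401 = 2406
  C-O: 2 × 362 = 724
  O=O: 3 × 513 = 1539
  Σ(broken) = 4669 kJ
Bonds formed (products):
  C=O: 4 × 770 = 3080
  O-H: 6 × 472 = 2832
  Σ(formed) = 5912 kJ
ΔH = Σ(broken) − Σ(formed) = 4669 − 5912 = −1243 kJ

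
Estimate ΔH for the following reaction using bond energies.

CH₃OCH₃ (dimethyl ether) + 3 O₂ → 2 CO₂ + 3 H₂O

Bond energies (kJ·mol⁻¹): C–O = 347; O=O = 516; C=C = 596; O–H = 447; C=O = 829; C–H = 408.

Bonds broken (reactants):
  C–H: 6 × 408 = 2448
  C–O: 2 × 347 = 694
  O=O: 3 × 516 = 1548
  Σ(broken) = 4690 kJ
Bonds formed (products):
  C=O: 4 × 829 = 3316
  O–H: 6 × 447 = 2682
  Σ(formed) = 5998 kJ
ΔH = Σ(broken) − Σ(formed) = 4690 − 5998 = −1308 kJ

ΔH ≈ −1308 kJ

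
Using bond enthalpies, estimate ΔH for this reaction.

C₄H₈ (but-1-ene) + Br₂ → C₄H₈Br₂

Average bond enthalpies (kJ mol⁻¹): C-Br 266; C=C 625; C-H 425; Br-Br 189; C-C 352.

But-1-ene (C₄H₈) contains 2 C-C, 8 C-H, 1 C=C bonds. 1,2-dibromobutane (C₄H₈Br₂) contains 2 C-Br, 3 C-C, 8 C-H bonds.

Bonds broken (reactants):
  Br-Br: 1 × 189 = 189
  C-C: 2 × 352 = 704
  C-H: 8 × 425 = 3400
  C=C: 1 × 625 = 625
  Σ(broken) = 4918 kJ
Bonds formed (products):
  C-Br: 2 × 266 = 532
  C-C: 3 × 352 = 1056
  C-H: 8 × 425 = 3400
  Σ(formed) = 4988 kJ
ΔH = Σ(broken) − Σ(formed) = 4918 − 4988 = −70 kJ

ΔH ≈ −70 kJ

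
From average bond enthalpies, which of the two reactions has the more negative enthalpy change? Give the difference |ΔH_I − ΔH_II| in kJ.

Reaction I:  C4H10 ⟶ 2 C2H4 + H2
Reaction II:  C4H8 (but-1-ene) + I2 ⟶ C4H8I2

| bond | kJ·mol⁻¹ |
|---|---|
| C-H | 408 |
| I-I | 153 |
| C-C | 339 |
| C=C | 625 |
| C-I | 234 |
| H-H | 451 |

Reaction I:
  Bonds broken (reactants):
    C-C: 3 × 339 = 1017
    C-H: 10 × 408 = 4080
    Σ(broken) = 5097 kJ
  Bonds formed (products):
    C-H: 8 × 408 = 3264
    C=C: 2 × 625 = 1250
    H-H: 1 × 451 = 451
    Σ(formed) = 4965 kJ
  ΔH_I = 5097 − 4965 = +132 kJ
Reaction II:
  Bonds broken (reactants):
    C-C: 2 × 339 = 678
    C-H: 8 × 408 = 3264
    C=C: 1 × 625 = 625
    I-I: 1 × 153 = 153
    Σ(broken) = 4720 kJ
  Bonds formed (products):
    C-C: 3 × 339 = 1017
    C-H: 8 × 408 = 3264
    C-I: 2 × 234 = 468
    Σ(formed) = 4749 kJ
  ΔH_II = 4720 − 4749 = −29 kJ
ΔH_I − ΔH_II = +161 kJ, so reaction II has the more negative ΔH; |ΔH_I − ΔH_II| = 161 kJ.

Reaction II, by 161 kJ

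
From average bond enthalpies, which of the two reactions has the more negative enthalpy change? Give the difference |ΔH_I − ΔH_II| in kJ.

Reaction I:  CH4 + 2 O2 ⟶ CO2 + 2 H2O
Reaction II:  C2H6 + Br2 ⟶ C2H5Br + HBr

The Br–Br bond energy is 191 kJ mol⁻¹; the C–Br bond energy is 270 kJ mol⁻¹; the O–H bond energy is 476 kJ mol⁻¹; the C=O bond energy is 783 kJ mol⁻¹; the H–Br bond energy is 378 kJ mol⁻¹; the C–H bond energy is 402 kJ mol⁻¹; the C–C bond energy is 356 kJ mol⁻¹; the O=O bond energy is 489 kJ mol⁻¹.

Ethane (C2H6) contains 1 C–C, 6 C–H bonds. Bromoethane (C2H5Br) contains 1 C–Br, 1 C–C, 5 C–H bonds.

Reaction I, by 829 kJ

Reaction I:
  Bonds broken (reactants):
    C–H: 4 × 402 = 1608
    O=O: 2 × 489 = 978
    Σ(broken) = 2586 kJ
  Bonds formed (products):
    C=O: 2 × 783 = 1566
    O–H: 4 × 476 = 1904
    Σ(formed) = 3470 kJ
  ΔH_I = 2586 − 3470 = −884 kJ
Reaction II:
  Bonds broken (reactants):
    Br–Br: 1 × 191 = 191
    C–C: 1 × 356 = 356
    C–H: 6 × 402 = 2412
    Σ(broken) = 2959 kJ
  Bonds formed (products):
    C–Br: 1 × 270 = 270
    C–C: 1 × 356 = 356
    C–H: 5 × 402 = 2010
    H–Br: 1 × 378 = 378
    Σ(formed) = 3014 kJ
  ΔH_II = 2959 − 3014 = −55 kJ
ΔH_I − ΔH_II = −829 kJ, so reaction I has the more negative ΔH; |ΔH_I − ΔH_II| = 829 kJ.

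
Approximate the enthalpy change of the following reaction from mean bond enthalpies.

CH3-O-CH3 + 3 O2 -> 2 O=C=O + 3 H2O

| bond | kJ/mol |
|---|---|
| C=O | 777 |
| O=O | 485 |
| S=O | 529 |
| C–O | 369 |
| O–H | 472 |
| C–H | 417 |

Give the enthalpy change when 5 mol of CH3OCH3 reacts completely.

Bonds broken (reactants):
  C–H: 6 × 417 = 2502
  C–O: 2 × 369 = 738
  O=O: 3 × 485 = 1455
  Σ(broken) = 4695 kJ
Bonds formed (products):
  C=O: 4 × 777 = 3108
  O–H: 6 × 472 = 2832
  Σ(formed) = 5940 kJ
ΔH = Σ(broken) − Σ(formed) = 4695 − 5940 = −1245 kJ
For 5× the reaction as written: 5 × (−1245) = −6225 kJ

ΔH = −6225 kJ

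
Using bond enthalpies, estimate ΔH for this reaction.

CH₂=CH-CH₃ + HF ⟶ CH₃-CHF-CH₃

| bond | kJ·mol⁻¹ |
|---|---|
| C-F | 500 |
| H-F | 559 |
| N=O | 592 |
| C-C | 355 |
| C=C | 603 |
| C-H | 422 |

ΔH ≈ −115 kJ

Bonds broken (reactants):
  C-C: 1 × 355 = 355
  C-H: 6 × 422 = 2532
  C=C: 1 × 603 = 603
  H-F: 1 × 559 = 559
  Σ(broken) = 4049 kJ
Bonds formed (products):
  C-C: 2 × 355 = 710
  C-F: 1 × 500 = 500
  C-H: 7 × 422 = 2954
  Σ(formed) = 4164 kJ
ΔH = Σ(broken) − Σ(formed) = 4049 − 4164 = −115 kJ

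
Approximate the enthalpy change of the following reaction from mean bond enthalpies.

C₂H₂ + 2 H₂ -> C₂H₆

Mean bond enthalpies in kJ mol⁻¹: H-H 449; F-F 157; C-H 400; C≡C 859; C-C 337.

ΔH ≈ −180 kJ

Bonds broken (reactants):
  C≡C: 1 × 859 = 859
  C-H: 2 × 400 = 800
  H-H: 2 × 449 = 898
  Σ(broken) = 2557 kJ
Bonds formed (products):
  C-C: 1 × 337 = 337
  C-H: 6 × 400 = 2400
  Σ(formed) = 2737 kJ
ΔH = Σ(broken) − Σ(formed) = 2557 − 2737 = −180 kJ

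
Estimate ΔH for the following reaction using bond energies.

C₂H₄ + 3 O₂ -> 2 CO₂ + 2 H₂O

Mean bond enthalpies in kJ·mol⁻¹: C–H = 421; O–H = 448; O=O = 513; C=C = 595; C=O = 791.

Bonds broken (reactants):
  C–H: 4 × 421 = 1684
  C=C: 1 × 595 = 595
  O=O: 3 × 513 = 1539
  Σ(broken) = 3818 kJ
Bonds formed (products):
  C=O: 4 × 791 = 3164
  O–H: 4 × 448 = 1792
  Σ(formed) = 4956 kJ
ΔH = Σ(broken) − Σ(formed) = 3818 − 4956 = −1138 kJ

ΔH ≈ −1138 kJ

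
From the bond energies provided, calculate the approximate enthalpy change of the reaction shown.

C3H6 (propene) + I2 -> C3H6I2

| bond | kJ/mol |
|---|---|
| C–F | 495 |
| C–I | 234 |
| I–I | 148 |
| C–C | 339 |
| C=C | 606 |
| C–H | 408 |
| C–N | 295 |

ΔH ≈ −53 kJ

Bonds broken (reactants):
  C–C: 1 × 339 = 339
  C–H: 6 × 408 = 2448
  C=C: 1 × 606 = 606
  I–I: 1 × 148 = 148
  Σ(broken) = 3541 kJ
Bonds formed (products):
  C–C: 2 × 339 = 678
  C–H: 6 × 408 = 2448
  C–I: 2 × 234 = 468
  Σ(formed) = 3594 kJ
ΔH = Σ(broken) − Σ(formed) = 3541 − 3594 = −53 kJ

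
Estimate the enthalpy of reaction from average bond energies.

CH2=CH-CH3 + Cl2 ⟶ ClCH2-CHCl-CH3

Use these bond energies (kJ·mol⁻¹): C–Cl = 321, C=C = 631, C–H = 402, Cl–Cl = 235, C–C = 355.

Bonds broken (reactants):
  C–C: 1 × 355 = 355
  C–H: 6 × 402 = 2412
  C=C: 1 × 631 = 631
  Cl–Cl: 1 × 235 = 235
  Σ(broken) = 3633 kJ
Bonds formed (products):
  C–C: 2 × 355 = 710
  C–Cl: 2 × 321 = 642
  C–H: 6 × 402 = 2412
  Σ(formed) = 3764 kJ
ΔH = Σ(broken) − Σ(formed) = 3633 − 3764 = −131 kJ

ΔH ≈ −131 kJ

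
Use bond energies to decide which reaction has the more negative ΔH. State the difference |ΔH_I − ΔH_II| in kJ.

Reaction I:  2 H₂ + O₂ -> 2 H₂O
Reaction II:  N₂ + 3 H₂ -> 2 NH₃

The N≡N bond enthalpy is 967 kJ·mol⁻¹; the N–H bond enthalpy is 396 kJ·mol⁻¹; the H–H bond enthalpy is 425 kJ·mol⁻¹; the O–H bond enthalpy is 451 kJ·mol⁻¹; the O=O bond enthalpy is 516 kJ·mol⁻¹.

Reaction I, by 304 kJ

Reaction I:
  Bonds broken (reactants):
    H–H: 2 × 425 = 850
    O=O: 1 × 516 = 516
    Σ(broken) = 1366 kJ
  Bonds formed (products):
    O–H: 4 × 451 = 1804
    Σ(formed) = 1804 kJ
  ΔH_I = 1366 − 1804 = −438 kJ
Reaction II:
  Bonds broken (reactants):
    H–H: 3 × 425 = 1275
    N≡N: 1 × 967 = 967
    Σ(broken) = 2242 kJ
  Bonds formed (products):
    N–H: 6 × 396 = 2376
    Σ(formed) = 2376 kJ
  ΔH_II = 2242 − 2376 = −134 kJ
ΔH_I − ΔH_II = −304 kJ, so reaction I has the more negative ΔH; |ΔH_I − ΔH_II| = 304 kJ.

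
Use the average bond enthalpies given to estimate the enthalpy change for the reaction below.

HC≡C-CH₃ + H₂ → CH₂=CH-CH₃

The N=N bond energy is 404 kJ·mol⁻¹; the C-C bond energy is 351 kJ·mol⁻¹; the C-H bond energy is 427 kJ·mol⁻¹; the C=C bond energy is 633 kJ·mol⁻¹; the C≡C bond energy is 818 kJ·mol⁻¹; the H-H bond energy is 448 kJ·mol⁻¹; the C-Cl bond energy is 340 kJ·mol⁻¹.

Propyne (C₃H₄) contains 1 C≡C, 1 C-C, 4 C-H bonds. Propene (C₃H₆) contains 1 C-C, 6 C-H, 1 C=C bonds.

Bonds broken (reactants):
  C≡C: 1 × 818 = 818
  C-C: 1 × 351 = 351
  C-H: 4 × 427 = 1708
  H-H: 1 × 448 = 448
  Σ(broken) = 3325 kJ
Bonds formed (products):
  C-C: 1 × 351 = 351
  C-H: 6 × 427 = 2562
  C=C: 1 × 633 = 633
  Σ(formed) = 3546 kJ
ΔH = Σ(broken) − Σ(formed) = 3325 − 3546 = −221 kJ

ΔH ≈ −221 kJ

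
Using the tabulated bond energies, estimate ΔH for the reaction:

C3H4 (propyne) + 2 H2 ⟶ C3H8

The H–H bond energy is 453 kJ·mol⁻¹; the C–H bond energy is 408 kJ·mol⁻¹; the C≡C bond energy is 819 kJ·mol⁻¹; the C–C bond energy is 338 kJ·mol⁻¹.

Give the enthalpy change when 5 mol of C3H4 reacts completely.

Bonds broken (reactants):
  C≡C: 1 × 819 = 819
  C–C: 1 × 338 = 338
  C–H: 4 × 408 = 1632
  H–H: 2 × 453 = 906
  Σ(broken) = 3695 kJ
Bonds formed (products):
  C–C: 2 × 338 = 676
  C–H: 8 × 408 = 3264
  Σ(formed) = 3940 kJ
ΔH = Σ(broken) − Σ(formed) = 3695 − 3940 = −245 kJ
For 5× the reaction as written: 5 × (−245) = −1225 kJ

ΔH = −1225 kJ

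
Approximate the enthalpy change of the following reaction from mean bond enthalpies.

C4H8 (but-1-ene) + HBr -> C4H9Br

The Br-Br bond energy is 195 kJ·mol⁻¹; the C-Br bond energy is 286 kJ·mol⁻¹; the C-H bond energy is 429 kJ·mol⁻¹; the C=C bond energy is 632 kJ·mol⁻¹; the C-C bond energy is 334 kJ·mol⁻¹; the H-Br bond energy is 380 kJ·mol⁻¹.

ΔH ≈ −37 kJ

Bonds broken (reactants):
  C-C: 2 × 334 = 668
  C-H: 8 × 429 = 3432
  C=C: 1 × 632 = 632
  H-Br: 1 × 380 = 380
  Σ(broken) = 5112 kJ
Bonds formed (products):
  C-Br: 1 × 286 = 286
  C-C: 3 × 334 = 1002
  C-H: 9 × 429 = 3861
  Σ(formed) = 5149 kJ
ΔH = Σ(broken) − Σ(formed) = 5112 − 5149 = −37 kJ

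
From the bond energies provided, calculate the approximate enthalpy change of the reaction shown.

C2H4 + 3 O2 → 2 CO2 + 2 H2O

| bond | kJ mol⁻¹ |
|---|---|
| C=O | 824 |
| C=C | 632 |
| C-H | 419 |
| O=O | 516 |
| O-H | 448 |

Bonds broken (reactants):
  C-H: 4 × 419 = 1676
  C=C: 1 × 632 = 632
  O=O: 3 × 516 = 1548
  Σ(broken) = 3856 kJ
Bonds formed (products):
  C=O: 4 × 824 = 3296
  O-H: 4 × 448 = 1792
  Σ(formed) = 5088 kJ
ΔH = Σ(broken) − Σ(formed) = 3856 − 5088 = −1232 kJ

ΔH ≈ −1232 kJ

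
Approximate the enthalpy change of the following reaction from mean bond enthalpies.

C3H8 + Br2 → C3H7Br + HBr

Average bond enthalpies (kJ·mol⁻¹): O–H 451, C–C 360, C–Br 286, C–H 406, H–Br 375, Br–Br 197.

Bonds broken (reactants):
  Br–Br: 1 × 197 = 197
  C–C: 2 × 360 = 720
  C–H: 8 × 406 = 3248
  Σ(broken) = 4165 kJ
Bonds formed (products):
  C–Br: 1 × 286 = 286
  C–C: 2 × 360 = 720
  C–H: 7 × 406 = 2842
  H–Br: 1 × 375 = 375
  Σ(formed) = 4223 kJ
ΔH = Σ(broken) − Σ(formed) = 4165 − 4223 = −58 kJ

ΔH ≈ −58 kJ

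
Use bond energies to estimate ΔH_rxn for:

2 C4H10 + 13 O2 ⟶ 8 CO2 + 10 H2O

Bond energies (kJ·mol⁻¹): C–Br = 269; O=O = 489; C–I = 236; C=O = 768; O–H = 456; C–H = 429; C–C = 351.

ΔH ≈ −4365 kJ

Bonds broken (reactants):
  C–C: 6 × 351 = 2106
  C–H: 20 × 429 = 8580
  O=O: 13 × 489 = 6357
  Σ(broken) = 17043 kJ
Bonds formed (products):
  C=O: 16 × 768 = 12288
  O–H: 20 × 456 = 9120
  Σ(formed) = 21408 kJ
ΔH = Σ(broken) − Σ(formed) = 17043 − 21408 = −4365 kJ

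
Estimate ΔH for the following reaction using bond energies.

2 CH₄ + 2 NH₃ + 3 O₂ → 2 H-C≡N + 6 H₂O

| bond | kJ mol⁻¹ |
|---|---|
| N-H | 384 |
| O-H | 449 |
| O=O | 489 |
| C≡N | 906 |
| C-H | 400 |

Bonds broken (reactants):
  C-H: 8 × 400 = 3200
  N-H: 6 × 384 = 2304
  O=O: 3 × 489 = 1467
  Σ(broken) = 6971 kJ
Bonds formed (products):
  C≡N: 2 × 906 = 1812
  C-H: 2 × 400 = 800
  O-H: 12 × 449 = 5388
  Σ(formed) = 8000 kJ
ΔH = Σ(broken) − Σ(formed) = 6971 − 8000 = −1029 kJ

ΔH ≈ −1029 kJ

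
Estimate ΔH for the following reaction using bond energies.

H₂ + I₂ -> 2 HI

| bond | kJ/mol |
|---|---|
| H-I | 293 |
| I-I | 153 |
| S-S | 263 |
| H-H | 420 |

ΔH ≈ −13 kJ

Bonds broken (reactants):
  H-H: 1 × 420 = 420
  I-I: 1 × 153 = 153
  Σ(broken) = 573 kJ
Bonds formed (products):
  H-I: 2 × 293 = 586
  Σ(formed) = 586 kJ
ΔH = Σ(broken) − Σ(formed) = 573 − 586 = −13 kJ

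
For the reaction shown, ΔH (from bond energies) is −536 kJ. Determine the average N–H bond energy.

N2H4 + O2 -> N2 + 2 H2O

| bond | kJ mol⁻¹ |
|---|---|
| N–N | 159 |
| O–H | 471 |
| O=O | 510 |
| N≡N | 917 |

Let D be the N–H bond energy.
Σ(broken) = 4×D + 1×159 + 1×510 = 669 + 4D
Σ(formed) = 1×917 + 4×471 = 2801
ΔH = Σ(broken) − Σ(formed) = (669 + 4D) − (2801) = −2132 + 4D
Setting this equal to −536 kJ gives 4D = 1596, so D = 399 kJ/mol.

D(N–H) ≈ 399 kJ/mol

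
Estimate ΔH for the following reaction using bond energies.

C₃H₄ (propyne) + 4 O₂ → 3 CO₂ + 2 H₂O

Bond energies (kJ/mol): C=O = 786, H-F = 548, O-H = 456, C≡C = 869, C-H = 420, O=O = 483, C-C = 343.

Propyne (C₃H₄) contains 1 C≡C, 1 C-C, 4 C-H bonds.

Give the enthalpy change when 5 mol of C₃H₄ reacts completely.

Bonds broken (reactants):
  C≡C: 1 × 869 = 869
  C-C: 1 × 343 = 343
  C-H: 4 × 420 = 1680
  O=O: 4 × 483 = 1932
  Σ(broken) = 4824 kJ
Bonds formed (products):
  C=O: 6 × 786 = 4716
  O-H: 4 × 456 = 1824
  Σ(formed) = 6540 kJ
ΔH = Σ(broken) − Σ(formed) = 4824 − 6540 = −1716 kJ
For 5× the reaction as written: 5 × (−1716) = −8580 kJ

ΔH = −8580 kJ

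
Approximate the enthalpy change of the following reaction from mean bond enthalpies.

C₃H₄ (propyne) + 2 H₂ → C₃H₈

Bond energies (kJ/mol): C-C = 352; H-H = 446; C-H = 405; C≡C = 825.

Bonds broken (reactants):
  C≡C: 1 × 825 = 825
  C-C: 1 × 352 = 352
  C-H: 4 × 405 = 1620
  H-H: 2 × 446 = 892
  Σ(broken) = 3689 kJ
Bonds formed (products):
  C-C: 2 × 352 = 704
  C-H: 8 × 405 = 3240
  Σ(formed) = 3944 kJ
ΔH = Σ(broken) − Σ(formed) = 3689 − 3944 = −255 kJ

ΔH ≈ −255 kJ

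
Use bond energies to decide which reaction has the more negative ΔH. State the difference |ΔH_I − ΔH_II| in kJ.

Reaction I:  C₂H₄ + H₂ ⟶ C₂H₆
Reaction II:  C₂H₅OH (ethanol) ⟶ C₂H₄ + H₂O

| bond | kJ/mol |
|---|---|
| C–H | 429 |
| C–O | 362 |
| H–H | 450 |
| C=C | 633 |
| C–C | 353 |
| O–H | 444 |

Reaction I:
  Bonds broken (reactants):
    C–H: 4 × 429 = 1716
    C=C: 1 × 633 = 633
    H–H: 1 × 450 = 450
    Σ(broken) = 2799 kJ
  Bonds formed (products):
    C–C: 1 × 353 = 353
    C–H: 6 × 429 = 2574
    Σ(formed) = 2927 kJ
  ΔH_I = 2799 − 2927 = −128 kJ
Reaction II:
  Bonds broken (reactants):
    C–C: 1 × 353 = 353
    C–H: 5 × 429 = 2145
    C–O: 1 × 362 = 362
    O–H: 1 × 444 = 444
    Σ(broken) = 3304 kJ
  Bonds formed (products):
    C–H: 4 × 429 = 1716
    C=C: 1 × 633 = 633
    O–H: 2 × 444 = 888
    Σ(formed) = 3237 kJ
  ΔH_II = 3304 − 3237 = +67 kJ
ΔH_I − ΔH_II = −195 kJ, so reaction I has the more negative ΔH; |ΔH_I − ΔH_II| = 195 kJ.

Reaction I, by 195 kJ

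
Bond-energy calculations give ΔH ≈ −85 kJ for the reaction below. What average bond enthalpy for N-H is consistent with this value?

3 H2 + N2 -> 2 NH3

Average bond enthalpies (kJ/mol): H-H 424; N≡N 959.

Let D be the N-H bond energy.
Σ(broken) = 3×424 + 1×959 = 2231
Σ(formed) = 6×D = 6D
ΔH = Σ(broken) − Σ(formed) = (2231) − (6D) = +2231 − 6D
Setting this equal to −85 kJ gives 6D = 2316, so D = 386 kJ/mol.

D(N-H) ≈ 386 kJ/mol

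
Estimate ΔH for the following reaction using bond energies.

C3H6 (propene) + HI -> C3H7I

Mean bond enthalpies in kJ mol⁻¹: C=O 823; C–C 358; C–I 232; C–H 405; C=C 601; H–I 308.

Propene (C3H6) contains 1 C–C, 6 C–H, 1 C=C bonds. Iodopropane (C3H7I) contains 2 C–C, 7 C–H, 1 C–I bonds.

Bonds broken (reactants):
  C–C: 1 × 358 = 358
  C–H: 6 × 405 = 2430
  C=C: 1 × 601 = 601
  H–I: 1 × 308 = 308
  Σ(broken) = 3697 kJ
Bonds formed (products):
  C–C: 2 × 358 = 716
  C–H: 7 × 405 = 2835
  C–I: 1 × 232 = 232
  Σ(formed) = 3783 kJ
ΔH = Σ(broken) − Σ(formed) = 3697 − 3783 = −86 kJ

ΔH ≈ −86 kJ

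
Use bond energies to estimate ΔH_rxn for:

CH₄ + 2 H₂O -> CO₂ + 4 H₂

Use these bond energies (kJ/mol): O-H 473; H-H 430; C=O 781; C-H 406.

Bonds broken (reactants):
  C-H: 4 × 406 = 1624
  O-H: 4 × 473 = 1892
  Σ(broken) = 3516 kJ
Bonds formed (products):
  C=O: 2 × 781 = 1562
  H-H: 4 × 430 = 1720
  Σ(formed) = 3282 kJ
ΔH = Σ(broken) − Σ(formed) = 3516 − 3282 = +234 kJ

ΔH ≈ +234 kJ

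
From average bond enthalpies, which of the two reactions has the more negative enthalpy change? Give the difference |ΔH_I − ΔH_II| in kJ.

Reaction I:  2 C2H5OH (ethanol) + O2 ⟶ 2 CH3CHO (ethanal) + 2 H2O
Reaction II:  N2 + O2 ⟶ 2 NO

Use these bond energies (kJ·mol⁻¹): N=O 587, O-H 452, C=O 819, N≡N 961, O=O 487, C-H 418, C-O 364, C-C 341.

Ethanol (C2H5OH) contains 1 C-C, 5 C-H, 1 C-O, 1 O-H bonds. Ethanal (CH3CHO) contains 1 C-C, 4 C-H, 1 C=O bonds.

Reaction I:
  Bonds broken (reactants):
    C-C: 2 × 341 = 682
    C-H: 10 × 418 = 4180
    C-O: 2 × 364 = 728
    O-H: 2 × 452 = 904
    O=O: 1 × 487 = 487
    Σ(broken) = 6981 kJ
  Bonds formed (products):
    C-C: 2 × 341 = 682
    C-H: 8 × 418 = 3344
    C=O: 2 × 819 = 1638
    O-H: 4 × 452 = 1808
    Σ(formed) = 7472 kJ
  ΔH_I = 6981 − 7472 = −491 kJ
Reaction II:
  Bonds broken (reactants):
    N≡N: 1 × 961 = 961
    O=O: 1 × 487 = 487
    Σ(broken) = 1448 kJ
  Bonds formed (products):
    N=O: 2 × 587 = 1174
    Σ(formed) = 1174 kJ
  ΔH_II = 1448 − 1174 = +274 kJ
ΔH_I − ΔH_II = −765 kJ, so reaction I has the more negative ΔH; |ΔH_I − ΔH_II| = 765 kJ.

Reaction I, by 765 kJ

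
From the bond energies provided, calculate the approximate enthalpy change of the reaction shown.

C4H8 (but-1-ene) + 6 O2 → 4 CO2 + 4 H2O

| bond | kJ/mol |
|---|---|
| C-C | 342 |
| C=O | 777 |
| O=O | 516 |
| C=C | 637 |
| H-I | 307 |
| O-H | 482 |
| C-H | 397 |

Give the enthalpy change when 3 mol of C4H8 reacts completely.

Bonds broken (reactants):
  C-C: 2 × 342 = 684
  C-H: 8 × 397 = 3176
  C=C: 1 × 637 = 637
  O=O: 6 × 516 = 3096
  Σ(broken) = 7593 kJ
Bonds formed (products):
  C=O: 8 × 777 = 6216
  O-H: 8 × 482 = 3856
  Σ(formed) = 10072 kJ
ΔH = Σ(broken) − Σ(formed) = 7593 − 10072 = −2479 kJ
For 3× the reaction as written: 3 × (−2479) = −7437 kJ

ΔH = −7437 kJ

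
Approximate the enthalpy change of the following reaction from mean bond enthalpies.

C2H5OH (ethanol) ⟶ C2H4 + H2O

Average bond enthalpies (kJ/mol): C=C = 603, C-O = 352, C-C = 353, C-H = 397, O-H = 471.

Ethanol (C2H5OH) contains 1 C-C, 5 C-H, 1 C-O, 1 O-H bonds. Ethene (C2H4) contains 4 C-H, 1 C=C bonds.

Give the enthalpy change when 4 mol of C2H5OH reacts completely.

Bonds broken (reactants):
  C-C: 1 × 353 = 353
  C-H: 5 × 397 = 1985
  C-O: 1 × 352 = 352
  O-H: 1 × 471 = 471
  Σ(broken) = 3161 kJ
Bonds formed (products):
  C-H: 4 × 397 = 1588
  C=C: 1 × 603 = 603
  O-H: 2 × 471 = 942
  Σ(formed) = 3133 kJ
ΔH = Σ(broken) − Σ(formed) = 3161 − 3133 = +28 kJ
For 4× the reaction as written: 4 × (+28) = +112 kJ

ΔH = +112 kJ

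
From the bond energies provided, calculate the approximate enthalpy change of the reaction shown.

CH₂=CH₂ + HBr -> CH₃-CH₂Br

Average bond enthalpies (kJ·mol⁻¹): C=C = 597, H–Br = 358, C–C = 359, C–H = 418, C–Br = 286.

ΔH ≈ −108 kJ

Bonds broken (reactants):
  C–H: 4 × 418 = 1672
  C=C: 1 × 597 = 597
  H–Br: 1 × 358 = 358
  Σ(broken) = 2627 kJ
Bonds formed (products):
  C–Br: 1 × 286 = 286
  C–C: 1 × 359 = 359
  C–H: 5 × 418 = 2090
  Σ(formed) = 2735 kJ
ΔH = Σ(broken) − Σ(formed) = 2627 − 2735 = −108 kJ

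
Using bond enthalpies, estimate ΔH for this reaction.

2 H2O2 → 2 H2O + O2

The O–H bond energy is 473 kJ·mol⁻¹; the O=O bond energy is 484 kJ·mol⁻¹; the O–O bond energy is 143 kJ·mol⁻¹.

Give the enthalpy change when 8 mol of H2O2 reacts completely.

ΔH = −792 kJ

Bonds broken (reactants):
  O–H: 4 × 473 = 1892
  O–O: 2 × 143 = 286
  Σ(broken) = 2178 kJ
Bonds formed (products):
  O–H: 4 × 473 = 1892
  O=O: 1 × 484 = 484
  Σ(formed) = 2376 kJ
ΔH = Σ(broken) − Σ(formed) = 2178 − 2376 = −198 kJ
For 4× the reaction as written: 4 × (−198) = −792 kJ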